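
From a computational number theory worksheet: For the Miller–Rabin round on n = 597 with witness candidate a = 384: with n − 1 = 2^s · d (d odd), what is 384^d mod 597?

n − 1 = 596 = 2^2 · 149, so s = 2 and d = 149.
By repeated squaring, 384^149 ≡ 546 (mod 597).

546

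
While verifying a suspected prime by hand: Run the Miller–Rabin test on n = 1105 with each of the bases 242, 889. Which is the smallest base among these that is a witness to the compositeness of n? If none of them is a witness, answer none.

889

n − 1 = 1104 = 2^4 · 69, so s = 4 and d = 69.
Base 242: x_0 = 242^69 mod 1105 = 242. x_0 is neither 1 nor 1104, so continue squaring. x_1 = 242^2 mod 1105 = 1104. x_1 ≡ −1, so 242 is not a witness.
Base 889: x_0 = 889^69 mod 1105 = 694. x_0 is neither 1 nor 1104, so continue squaring. x_1 = 694^2 mod 1105 = 961. x_2 = 961^2 mod 1105 = 846. x_3 = 846^2 mod 1105 = 781. Reached i = s−1 = 3 without hitting −1: 889 is a Miller–Rabin witness and 1105 is composite.
The smallest witness among the given bases is 889.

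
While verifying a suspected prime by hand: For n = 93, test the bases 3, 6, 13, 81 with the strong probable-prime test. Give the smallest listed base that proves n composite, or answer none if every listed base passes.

n − 1 = 92 = 2^2 · 23, so s = 2 and d = 23.
Base 3: x_0 = 3^23 mod 93 = 42. x_0 is neither 1 nor 92, so continue squaring. x_1 = 42^2 mod 93 = 90. Reached i = s−1 = 1 without hitting −1: 3 is a Miller–Rabin witness and 93 is composite.
Base 6: x_0 = 6^23 mod 93 = 57. x_0 is neither 1 nor 92, so continue squaring. x_1 = 57^2 mod 93 = 87. Reached i = s−1 = 1 without hitting −1: 6 is a Miller–Rabin witness and 93 is composite.
Base 13: x_0 = 13^23 mod 93 = 55. x_0 is neither 1 nor 92, so continue squaring. x_1 = 55^2 mod 93 = 49. Reached i = s−1 = 1 without hitting −1: 13 is a Miller–Rabin witness and 93 is composite.
Base 81: x_0 = 81^23 mod 93 = 9. x_0 is neither 1 nor 92, so continue squaring. x_1 = 9^2 mod 93 = 81. Reached i = s−1 = 1 without hitting −1: 81 is a Miller–Rabin witness and 93 is composite.
The smallest witness among the given bases is 3.

3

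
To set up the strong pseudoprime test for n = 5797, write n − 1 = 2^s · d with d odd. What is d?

1449

Halving: 5796 → 2898 → 1449; 1449 is odd.
So 5796 = 2^2 · 1449.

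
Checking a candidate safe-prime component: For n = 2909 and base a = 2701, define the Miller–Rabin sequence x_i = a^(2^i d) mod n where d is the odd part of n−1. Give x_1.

1

n − 1 = 2908 = 2^2 · 727, so s = 2 and d = 727.
By repeated squaring, 2701^727 ≡ 1 (mod 2909).
x_0 = 1.
x_1 = 1^2 mod 2909 = 1.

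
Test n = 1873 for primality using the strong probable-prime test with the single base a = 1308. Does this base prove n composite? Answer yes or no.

n − 1 = 1872 = 2^4 · 117, so s = 4 and d = 117.
x_0 = 1308^117 mod 1873 = 325.
x_0 is neither 1 nor 1872, so continue squaring.
x_1 = 325^2 mod 1873 = 737.
x_2 = 737^2 mod 1873 = 1872.
x_2 ≡ −1, so 1308 is not a witness.

no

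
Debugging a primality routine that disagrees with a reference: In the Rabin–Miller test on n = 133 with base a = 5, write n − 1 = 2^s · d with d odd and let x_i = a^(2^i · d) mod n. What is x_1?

n − 1 = 132 = 2^2 · 33, so s = 2 and d = 33.
x_0 = 5^33 mod 133 = 83.
x_1 = 83^2 mod 133 = 106.

106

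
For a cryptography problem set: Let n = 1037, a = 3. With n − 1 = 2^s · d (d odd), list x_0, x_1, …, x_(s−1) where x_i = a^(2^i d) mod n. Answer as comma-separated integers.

163, 644

n − 1 = 1036 = 2^2 · 259, so s = 2 and d = 259.
x_0 = 3^259 mod 1037 = 163.
x_1 = 163^2 mod 1037 = 644.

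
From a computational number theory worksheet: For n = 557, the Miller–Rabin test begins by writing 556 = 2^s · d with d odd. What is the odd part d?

139

Halving: 556 → 278 → 139; 139 is odd.
So 556 = 2^2 · 139.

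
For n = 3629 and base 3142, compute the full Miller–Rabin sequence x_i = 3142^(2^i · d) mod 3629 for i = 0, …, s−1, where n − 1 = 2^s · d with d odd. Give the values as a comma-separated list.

957, 1341

n − 1 = 3628 = 2^2 · 907, so s = 2 and d = 907.
x_0 = 3142^907 mod 3629 = 957.
x_1 = 957^2 mod 3629 = 1341.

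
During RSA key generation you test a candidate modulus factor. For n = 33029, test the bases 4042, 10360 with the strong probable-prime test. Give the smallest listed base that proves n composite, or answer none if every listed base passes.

none

n − 1 = 33028 = 2^2 · 8257, so s = 2 and d = 8257.
Base 4042: x_0 = 4042^8257 mod 33029 = 22105. x_0 is neither 1 nor 33028, so continue squaring. x_1 = 22105^2 mod 33029 = 33028. x_1 ≡ −1, so 4042 is not a witness.
Base 10360: x_0 = 10360^8257 mod 33029 = 1. x_0 = 1, so 10360 is not a witness.
No listed base is a witness for 33029.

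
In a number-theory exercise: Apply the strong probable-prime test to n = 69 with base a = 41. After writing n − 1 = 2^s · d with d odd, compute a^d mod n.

n − 1 = 68 = 2^2 · 17, so s = 2 and d = 17.
Repeated squaring mod 69: 41^1 ≡ 41, 41^2 ≡ 25, 41^4 ≡ 4, 41^8 ≡ 16, 41^16 ≡ 49.
17 = 16 + 1, so 41^17 ≡ 49·41 ≡ 8 (mod 69).

8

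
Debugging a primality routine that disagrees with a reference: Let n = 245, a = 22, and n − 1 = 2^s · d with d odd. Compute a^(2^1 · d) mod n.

n − 1 = 244 = 2^2 · 61, so s = 2 and d = 61.
x_0 = 22^61 mod 245 = 57.
x_1 = 57^2 mod 245 = 64.

64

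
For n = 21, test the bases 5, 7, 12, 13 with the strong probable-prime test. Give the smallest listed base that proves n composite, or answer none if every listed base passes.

n − 1 = 20 = 2^2 · 5, so s = 2 and d = 5.
Base 5: x_0 = 5^5 mod 21 = 17. x_0 is neither 1 nor 20, so continue squaring. x_1 = 17^2 mod 21 = 16. Reached i = s−1 = 1 without hitting −1: 5 is a Miller–Rabin witness and 21 is composite.
Base 7: x_0 = 7^5 mod 21 = 7. x_0 is neither 1 nor 20, so continue squaring. x_1 = 7^2 mod 21 = 7. Reached i = s−1 = 1 without hitting −1: 7 is a Miller–Rabin witness and 21 is composite.
Base 12: x_0 = 12^5 mod 21 = 3. x_0 is neither 1 nor 20, so continue squaring. x_1 = 3^2 mod 21 = 9. Reached i = s−1 = 1 without hitting −1: 12 is a Miller–Rabin witness and 21 is composite.
Base 13: x_0 = 13^5 mod 21 = 13. x_0 is neither 1 nor 20, so continue squaring. x_1 = 13^2 mod 21 = 1. x_1 = 1 but x_0 ≠ ±1, a nontrivial square root of 1 — 13 is a witness and 21 is composite.
The smallest witness among the given bases is 5.

5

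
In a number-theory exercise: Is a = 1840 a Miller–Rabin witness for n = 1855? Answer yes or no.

n − 1 = 1854 = 2^1 · 927, so s = 1 and d = 927.
Repeated squaring mod 1855: 1840^1 ≡ 1840, 1840^2 ≡ 225, 1840^4 ≡ 540, 1840^8 ≡ 365, 1840^16 ≡ 1520, 1840^32 ≡ 925, 1840^64 ≡ 470, 1840^128 ≡ 155, 1840^256 ≡ 1765, 1840^512 ≡ 680.
927 = 512 + 256 + 128 + 16 + 8 + 4 + 2 + 1, so 1840^927 ≡ 680·1765·155·1520·365·540·225·1840 ≡ 1315 (mod 1855).
x_0 = 1840^927 mod 1855 = 1315.
x_0 ∉ {1, 1854} and s = 1, so 1840 is a Miller–Rabin witness and 1855 is composite.

yes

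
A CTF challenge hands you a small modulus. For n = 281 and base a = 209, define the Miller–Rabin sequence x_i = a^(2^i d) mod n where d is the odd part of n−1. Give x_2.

1

n − 1 = 280 = 2^3 · 35, so s = 3 and d = 35.
x_0 = 209^35 mod 281 = 228.
x_1 = 228^2 mod 281 = 280.
x_2 = 280^2 mod 281 = 1.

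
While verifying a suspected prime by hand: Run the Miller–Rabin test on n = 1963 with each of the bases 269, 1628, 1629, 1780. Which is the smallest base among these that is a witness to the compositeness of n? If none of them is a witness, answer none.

n − 1 = 1962 = 2^1 · 981, so s = 1 and d = 981.
Base 269: x_0 = 269^981 mod 1963 = 1. x_0 = 1, so 269 is not a witness.
Base 1628: x_0 = 1628^981 mod 1963 = 1. x_0 = 1, so 1628 is not a witness.
Base 1629: x_0 = 1629^981 mod 1963 = 1962. x_0 = 1962 ≡ −1, so 1629 is not a witness.
Base 1780: x_0 = 1780^981 mod 1963 = 1962. x_0 = 1962 ≡ −1, so 1780 is not a witness.
No listed base is a witness for 1963.

none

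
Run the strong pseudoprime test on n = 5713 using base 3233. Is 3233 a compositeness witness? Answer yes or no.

yes

n − 1 = 5712 = 2^4 · 357, so s = 4 and d = 357.
Repeated squaring mod 5713: 3233^1 ≡ 3233, 3233^2 ≡ 3212, 3233^4 ≡ 4979, 3233^8 ≡ 1734, 3233^16 ≡ 1718, 3233^32 ≡ 3616, 3233^64 ≡ 4112, 3233^128 ≡ 3777, 3233^256 ≡ 368.
357 = 256 + 64 + 32 + 4 + 1, so 3233^357 ≡ 368·4112·3616·4979·3233 ≡ 4251 (mod 5713).
x_0 = 3233^357 mod 5713 = 4251.
x_0 is neither 1 nor 5712, so continue squaring.
x_1 = 4251^2 mod 5713 = 782.
x_2 = 782^2 mod 5713 = 233.
x_3 = 233^2 mod 5713 = 2872.
Reached i = s−1 = 3 without hitting −1: 3233 is a Miller–Rabin witness and 5713 is composite.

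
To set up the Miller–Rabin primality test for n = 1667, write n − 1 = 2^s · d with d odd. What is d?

Halving: 1666 → 833; 833 is odd.
So 1666 = 2^1 · 833.

833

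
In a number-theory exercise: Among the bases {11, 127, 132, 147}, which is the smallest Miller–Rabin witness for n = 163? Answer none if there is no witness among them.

none

n − 1 = 162 = 2^1 · 81, so s = 1 and d = 81.
Base 11: x_0 = 11^81 mod 163 = 162. x_0 = 162 ≡ −1, so 11 is not a witness.
Base 127: x_0 = 127^81 mod 163 = 162. x_0 = 162 ≡ −1, so 127 is not a witness.
Base 132: x_0 = 132^81 mod 163 = 1. x_0 = 1, so 132 is not a witness.
Base 147: x_0 = 147^81 mod 163 = 162. x_0 = 162 ≡ −1, so 147 is not a witness.
No listed base is a witness for 163.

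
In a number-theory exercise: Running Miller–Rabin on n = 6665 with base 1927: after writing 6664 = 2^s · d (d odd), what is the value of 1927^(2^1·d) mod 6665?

904

n − 1 = 6664 = 2^3 · 833, so s = 3 and d = 833.
x_0 = 1927^833 mod 6665 = 87.
x_1 = 87^2 mod 6665 = 904.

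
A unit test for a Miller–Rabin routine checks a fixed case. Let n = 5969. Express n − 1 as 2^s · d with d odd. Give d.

Halving: 5968 → 2984 → 1492 → 746 → 373; 373 is odd.
So 5968 = 2^4 · 373.

373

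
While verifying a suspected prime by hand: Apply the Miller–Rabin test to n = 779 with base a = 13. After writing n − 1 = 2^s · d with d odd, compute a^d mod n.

n − 1 = 778 = 2^1 · 389, so s = 1 and d = 389.
13^389 mod 779 = 116.

116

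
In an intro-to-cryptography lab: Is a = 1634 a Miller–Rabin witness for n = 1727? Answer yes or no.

yes

n − 1 = 1726 = 2^1 · 863, so s = 1 and d = 863.
Repeated squaring mod 1727: 1634^1 ≡ 1634, 1634^2 ≡ 14, 1634^4 ≡ 196, 1634^8 ≡ 422, 1634^16 ≡ 203, 1634^32 ≡ 1488, 1634^64 ≡ 130, 1634^128 ≡ 1357, 1634^256 ≡ 467, 1634^512 ≡ 487.
863 = 512 + 256 + 64 + 16 + 8 + 4 + 2 + 1, so 1634^863 ≡ 487·467·130·203·422·196·14·1634 ≡ 612 (mod 1727).
x_0 = 1634^863 mod 1727 = 612.
x_0 ∉ {1, 1726} and s = 1, so 1634 is a Miller–Rabin witness and 1727 is composite.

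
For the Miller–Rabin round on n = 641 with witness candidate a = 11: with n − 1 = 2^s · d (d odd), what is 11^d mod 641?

n − 1 = 640 = 2^7 · 5, so s = 7 and d = 5.
Repeated squaring mod 641: 11^1 ≡ 11, 11^2 ≡ 121, 11^4 ≡ 539.
5 = 4 + 1, so 11^5 ≡ 539·11 ≡ 160 (mod 641).

160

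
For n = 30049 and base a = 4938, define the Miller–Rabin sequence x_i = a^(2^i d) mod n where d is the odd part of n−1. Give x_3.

n − 1 = 30048 = 2^5 · 939, so s = 5 and d = 939.
x_0 = 4938^939 mod 30049 = 18599.
x_1 = 18599^2 mod 30049 = 28762.
x_2 = 28762^2 mod 30049 = 3674.
x_3 = 3674^2 mod 30049 = 6275.

6275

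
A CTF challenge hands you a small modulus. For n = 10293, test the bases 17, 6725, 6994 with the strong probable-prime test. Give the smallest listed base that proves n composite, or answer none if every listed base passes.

17

n − 1 = 10292 = 2^2 · 2573, so s = 2 and d = 2573.
Base 17: x_0 = 17^2573 mod 10293 = 737. x_0 is neither 1 nor 10292, so continue squaring. x_1 = 737^2 mod 10293 = 7933. Reached i = s−1 = 1 without hitting −1: 17 is a Miller–Rabin witness and 10293 is composite.
Base 6725: x_0 = 6725^2573 mod 10293 = 8825. x_0 is neither 1 nor 10292, so continue squaring. x_1 = 8825^2 mod 10293 = 3787. Reached i = s−1 = 1 without hitting −1: 6725 is a Miller–Rabin witness and 10293 is composite.
Base 6994: x_0 = 6994^2573 mod 10293 = 9445. x_0 is neither 1 nor 10292, so continue squaring. x_1 = 9445^2 mod 10293 = 8887. Reached i = s−1 = 1 without hitting −1: 6994 is a Miller–Rabin witness and 10293 is composite.
The smallest witness among the given bases is 17.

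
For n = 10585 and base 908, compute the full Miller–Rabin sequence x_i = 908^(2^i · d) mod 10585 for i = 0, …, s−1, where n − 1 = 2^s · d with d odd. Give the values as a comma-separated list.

n − 1 = 10584 = 2^3 · 1323, so s = 3 and d = 1323.
x_0 = 908^1323 mod 10585 = 8177.
x_1 = 8177^2 mod 10585 = 8469.
x_2 = 8469^2 mod 10585 = 1.

8177, 8469, 1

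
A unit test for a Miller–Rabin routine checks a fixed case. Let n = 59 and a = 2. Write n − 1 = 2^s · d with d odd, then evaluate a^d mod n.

58

n − 1 = 58 = 2^1 · 29, so s = 1 and d = 29.
2^29 mod 59 = 58.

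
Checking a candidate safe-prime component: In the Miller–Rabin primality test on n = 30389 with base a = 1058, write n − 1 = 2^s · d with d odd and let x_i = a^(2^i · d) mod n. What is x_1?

30388

n − 1 = 30388 = 2^2 · 7597, so s = 2 and d = 7597.
x_0 = 1058^7597 mod 30389 = 28569.
x_1 = 28569^2 mod 30389 = 30388.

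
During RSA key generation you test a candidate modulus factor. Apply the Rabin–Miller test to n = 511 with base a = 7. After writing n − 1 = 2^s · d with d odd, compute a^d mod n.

168

n − 1 = 510 = 2^1 · 255, so s = 1 and d = 255.
By repeated squaring, 7^255 ≡ 168 (mod 511).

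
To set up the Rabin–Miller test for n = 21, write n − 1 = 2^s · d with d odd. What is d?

5

Halving: 20 → 10 → 5; 5 is odd.
So 20 = 2^2 · 5.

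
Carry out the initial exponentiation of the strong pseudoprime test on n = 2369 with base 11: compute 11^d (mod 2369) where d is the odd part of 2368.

2333

n − 1 = 2368 = 2^6 · 37, so s = 6 and d = 37.
Repeated squaring mod 2369: 11^1 ≡ 11, 11^2 ≡ 121, 11^4 ≡ 427, 11^8 ≡ 2285, 11^16 ≡ 2318, 11^32 ≡ 232.
37 = 32 + 4 + 1, so 11^37 ≡ 232·427·11 ≡ 2333 (mod 2369).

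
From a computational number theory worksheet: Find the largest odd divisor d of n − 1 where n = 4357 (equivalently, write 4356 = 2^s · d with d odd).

1089

Halving: 4356 → 2178 → 1089; 1089 is odd.
So 4356 = 2^2 · 1089.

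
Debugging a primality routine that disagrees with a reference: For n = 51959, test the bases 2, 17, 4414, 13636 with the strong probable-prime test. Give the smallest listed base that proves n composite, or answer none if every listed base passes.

n − 1 = 51958 = 2^1 · 25979, so s = 1 and d = 25979.
Base 2: x_0 = 2^25979 mod 51959 = 15196. x_0 ∉ {1, 51958} and s = 1, so 2 is a Miller–Rabin witness and 51959 is composite.
Base 17: x_0 = 17^25979 mod 51959 = 19194. x_0 ∉ {1, 51958} and s = 1, so 17 is a Miller–Rabin witness and 51959 is composite.
Base 4414: x_0 = 4414^25979 mod 51959 = 25692. x_0 ∉ {1, 51958} and s = 1, so 4414 is a Miller–Rabin witness and 51959 is composite.
Base 13636: x_0 = 13636^25979 mod 51959 = 27883. x_0 ∉ {1, 51958} and s = 1, so 13636 is a Miller–Rabin witness and 51959 is composite.
The smallest witness among the given bases is 2.

2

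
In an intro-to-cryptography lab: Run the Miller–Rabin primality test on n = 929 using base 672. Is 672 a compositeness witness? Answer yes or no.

no

n − 1 = 928 = 2^5 · 29, so s = 5 and d = 29.
Repeated squaring mod 929: 672^1 ≡ 672, 672^2 ≡ 90, 672^4 ≡ 668, 672^8 ≡ 304, 672^16 ≡ 445.
29 = 16 + 8 + 4 + 1, so 672^29 ≡ 445·304·668·672 ≡ 911 (mod 929).
x_0 = 672^29 mod 929 = 911.
x_0 is neither 1 nor 928, so continue squaring.
x_1 = 911^2 mod 929 = 324.
x_2 = 324^2 mod 929 = 928.
x_2 ≡ −1, so 672 is not a witness.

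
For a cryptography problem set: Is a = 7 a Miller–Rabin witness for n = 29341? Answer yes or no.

n − 1 = 29340 = 2^2 · 7335, so s = 2 and d = 7335.
Repeated squaring mod 29341: 7^1 ≡ 7, 7^2 ≡ 49, 7^4 ≡ 2401, 7^8 ≡ 13965, 7^16 ≡ 20939, 7^32 ≡ 28499, 7^64 ≡ 4780, 7^128 ≡ 21102, 7^256 ≡ 15388, 7^512 ≡ 8674, 7^1024 ≡ 7952, 7^2048 ≡ 4449, 7^4096 ≡ 17767.
7335 = 4096 + 2048 + 1024 + 128 + 32 + 4 + 2 + 1, so 7^7335 ≡ 17767·4449·7952·21102·28499·2401·49·7 ≡ 23496 (mod 29341).
x_0 = 7^7335 mod 29341 = 23496.
x_0 is neither 1 nor 29340, so continue squaring.
x_1 = 23496^2 mod 29341 = 11101.
Reached i = s−1 = 1 without hitting −1: 7 is a Miller–Rabin witness and 29341 is composite.

yes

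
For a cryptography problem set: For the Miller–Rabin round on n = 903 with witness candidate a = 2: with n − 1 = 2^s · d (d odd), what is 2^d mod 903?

n − 1 = 902 = 2^1 · 451, so s = 1 and d = 451.
2^451 mod 903 = 653.

653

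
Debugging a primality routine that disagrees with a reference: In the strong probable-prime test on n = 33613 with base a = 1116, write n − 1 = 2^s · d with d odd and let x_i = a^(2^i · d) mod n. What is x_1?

n − 1 = 33612 = 2^2 · 8403, so s = 2 and d = 8403.
x_0 = 1116^8403 mod 33613 = 1.
x_1 = 1^2 mod 33613 = 1.

1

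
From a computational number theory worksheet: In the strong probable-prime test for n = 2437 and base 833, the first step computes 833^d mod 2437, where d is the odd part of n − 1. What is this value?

n − 1 = 2436 = 2^2 · 609, so s = 2 and d = 609.
833^609 mod 2437 = 398.

398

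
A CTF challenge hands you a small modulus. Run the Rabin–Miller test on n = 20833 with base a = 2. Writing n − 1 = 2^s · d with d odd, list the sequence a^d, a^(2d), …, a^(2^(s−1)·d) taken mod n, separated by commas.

n − 1 = 20832 = 2^5 · 651, so s = 5 and d = 651.
x_0 = 2^651 mod 20833 = 11799.
x_1 = 11799^2 mod 20833 = 10295.
x_2 = 10295^2 mod 20833 = 9554.
x_3 = 9554^2 mod 20833 = 9543.
x_4 = 9543^2 mod 20833 = 7806.

11799, 10295, 9554, 9543, 7806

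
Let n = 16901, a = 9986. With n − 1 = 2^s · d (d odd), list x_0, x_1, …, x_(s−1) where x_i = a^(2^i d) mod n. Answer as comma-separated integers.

n − 1 = 16900 = 2^2 · 4225, so s = 2 and d = 4225.
x_0 = 9986^4225 mod 16901 = 130.
x_1 = 130^2 mod 16901 = 16900.

130, 16900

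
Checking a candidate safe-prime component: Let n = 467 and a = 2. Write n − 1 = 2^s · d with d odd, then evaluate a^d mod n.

n − 1 = 466 = 2^1 · 233, so s = 1 and d = 233.
2^233 mod 467 = 466.

466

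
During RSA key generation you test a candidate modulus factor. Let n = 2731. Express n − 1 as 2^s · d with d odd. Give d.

1365

Halving: 2730 → 1365; 1365 is odd.
So 2730 = 2^1 · 1365.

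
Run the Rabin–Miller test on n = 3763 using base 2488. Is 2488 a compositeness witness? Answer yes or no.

n − 1 = 3762 = 2^1 · 1881, so s = 1 and d = 1881.
Repeated squaring mod 3763: 2488^1 ≡ 2488, 2488^2 ≡ 9, 2488^4 ≡ 81, 2488^8 ≡ 2798, 2488^16 ≡ 1764, 2488^32 ≡ 3458, 2488^64 ≡ 2713, 2488^128 ≡ 3704, 2488^256 ≡ 3481, 2488^512 ≡ 501, 2488^1024 ≡ 2643.
1881 = 1024 + 512 + 256 + 64 + 16 + 8 + 1, so 2488^1881 ≡ 2643·501·3481·2713·1764·2798·2488 ≡ 2312 (mod 3763).
x_0 = 2488^1881 mod 3763 = 2312.
x_0 ∉ {1, 3762} and s = 1, so 2488 is a Miller–Rabin witness and 3763 is composite.

yes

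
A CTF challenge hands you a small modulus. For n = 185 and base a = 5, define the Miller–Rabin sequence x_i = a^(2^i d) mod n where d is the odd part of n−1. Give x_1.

30

n − 1 = 184 = 2^3 · 23, so s = 3 and d = 23.
x_0 = 5^23 mod 185 = 20.
x_1 = 20^2 mod 185 = 30.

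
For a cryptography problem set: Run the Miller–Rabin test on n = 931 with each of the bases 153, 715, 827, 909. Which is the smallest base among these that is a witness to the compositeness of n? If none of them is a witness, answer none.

153

n − 1 = 930 = 2^1 · 465, so s = 1 and d = 465.
Base 153: x_0 = 153^465 mod 931 = 20. x_0 ∉ {1, 930} and s = 1, so 153 is a Miller–Rabin witness and 931 is composite.
Base 715: x_0 = 715^465 mod 931 = 379. x_0 ∉ {1, 930} and s = 1, so 715 is a Miller–Rabin witness and 931 is composite.
Base 827: x_0 = 827^465 mod 931 = 274. x_0 ∉ {1, 930} and s = 1, so 827 is a Miller–Rabin witness and 931 is composite.
Base 909: x_0 = 909^465 mod 931 = 83. x_0 ∉ {1, 930} and s = 1, so 909 is a Miller–Rabin witness and 931 is composite.
The smallest witness among the given bases is 153.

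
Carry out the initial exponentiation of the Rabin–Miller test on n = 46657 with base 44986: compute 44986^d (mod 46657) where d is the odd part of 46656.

n − 1 = 46656 = 2^6 · 729, so s = 6 and d = 729.
Repeated squaring mod 46657: 44986^1 ≡ 44986, 44986^2 ≡ 39478, 44986^4 ≡ 28713, 44986^8 ≡ 7179, 44986^16 ≡ 28713, 44986^32 ≡ 7179, 44986^64 ≡ 28713, 44986^128 ≡ 7179, 44986^256 ≡ 28713, 44986^512 ≡ 7179.
729 = 512 + 128 + 64 + 16 + 8 + 1, so 44986^729 ≡ 7179·7179·28713·28713·7179·44986 ≡ 41397 (mod 46657).

41397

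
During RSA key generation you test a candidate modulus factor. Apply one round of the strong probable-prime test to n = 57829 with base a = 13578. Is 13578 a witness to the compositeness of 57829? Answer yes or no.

n − 1 = 57828 = 2^2 · 14457, so s = 2 and d = 14457.
By repeated squaring, 13578^14457 ≡ 57828 (mod 57829).
x_0 = 13578^14457 mod 57829 = 57828.
x_0 = 57828 ≡ −1, so 13578 is not a witness.

no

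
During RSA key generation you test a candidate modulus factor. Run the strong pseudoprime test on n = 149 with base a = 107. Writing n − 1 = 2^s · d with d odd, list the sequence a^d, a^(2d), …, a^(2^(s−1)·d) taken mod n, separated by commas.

n − 1 = 148 = 2^2 · 37, so s = 2 and d = 37.
x_0 = 107^37 mod 149 = 1.
x_1 = 1^2 mod 149 = 1.

1, 1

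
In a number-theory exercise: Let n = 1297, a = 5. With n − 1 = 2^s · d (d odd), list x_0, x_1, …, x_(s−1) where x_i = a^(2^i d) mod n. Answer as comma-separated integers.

n − 1 = 1296 = 2^4 · 81, so s = 4 and d = 81.
x_0 = 5^81 mod 1297 = 157.
x_1 = 157^2 mod 1297 = 6.
x_2 = 6^2 mod 1297 = 36.
x_3 = 36^2 mod 1297 = 1296.

157, 6, 36, 1296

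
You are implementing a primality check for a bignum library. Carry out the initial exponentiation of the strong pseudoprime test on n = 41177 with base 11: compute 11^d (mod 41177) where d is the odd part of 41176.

n − 1 = 41176 = 2^3 · 5147, so s = 3 and d = 5147.
11^5147 mod 41177 = 1.

1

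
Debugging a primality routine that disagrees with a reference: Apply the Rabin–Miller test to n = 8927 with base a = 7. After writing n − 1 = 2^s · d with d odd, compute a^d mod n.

n − 1 = 8926 = 2^1 · 4463, so s = 1 and d = 4463.
Repeated squaring mod 8927: 7^1 ≡ 7, 7^2 ≡ 49, 7^4 ≡ 2401, 7^8 ≡ 6886, 7^16 ≡ 5699, 7^32 ≡ 2175, 7^64 ≡ 8242, 7^128 ≡ 5021, 7^256 ≡ 593, 7^512 ≡ 3496, 7^1024 ≡ 953, 7^2048 ≡ 6582, 7^4096 ≡ 8920.
4463 = 4096 + 256 + 64 + 32 + 8 + 4 + 2 + 1, so 7^4463 ≡ 8920·593·8242·2175·6886·2401·49·7 ≡ 2684 (mod 8927).

2684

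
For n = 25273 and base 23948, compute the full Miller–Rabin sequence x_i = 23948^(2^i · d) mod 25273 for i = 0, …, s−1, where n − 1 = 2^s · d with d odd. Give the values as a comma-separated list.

n − 1 = 25272 = 2^3 · 3159, so s = 3 and d = 3159.
x_0 = 23948^3159 mod 25273 = 7622.
x_1 = 7622^2 mod 25273 = 17530.
x_2 = 17530^2 mod 25273 = 6493.

7622, 17530, 6493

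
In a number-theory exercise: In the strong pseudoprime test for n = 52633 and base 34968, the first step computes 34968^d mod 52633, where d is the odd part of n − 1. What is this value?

11535

n − 1 = 52632 = 2^3 · 6579, so s = 3 and d = 6579.
34968^6579 mod 52633 = 11535.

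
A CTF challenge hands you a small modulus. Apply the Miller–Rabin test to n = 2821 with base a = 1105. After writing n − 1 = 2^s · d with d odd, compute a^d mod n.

n − 1 = 2820 = 2^2 · 705, so s = 2 and d = 705.
Repeated squaring mod 2821: 1105^1 ≡ 1105, 1105^2 ≡ 2353, 1105^4 ≡ 1807, 1105^8 ≡ 1352, 1105^16 ≡ 2717, 1105^32 ≡ 2353, 1105^64 ≡ 1807, 1105^128 ≡ 1352, 1105^256 ≡ 2717, 1105^512 ≡ 2353.
705 = 512 + 128 + 64 + 1, so 1105^705 ≡ 2353·1352·1807·1105 ≡ 559 (mod 2821).

559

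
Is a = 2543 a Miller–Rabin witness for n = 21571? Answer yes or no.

n − 1 = 21570 = 2^1 · 10785, so s = 1 and d = 10785.
x_0 = 2543^10785 mod 21571 = 21570.
x_0 = 21570 ≡ −1, so 2543 is not a witness.

no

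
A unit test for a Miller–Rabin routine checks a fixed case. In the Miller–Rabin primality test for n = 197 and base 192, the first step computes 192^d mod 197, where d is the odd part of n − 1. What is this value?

14

n − 1 = 196 = 2^2 · 49, so s = 2 and d = 49.
192^49 mod 197 = 14.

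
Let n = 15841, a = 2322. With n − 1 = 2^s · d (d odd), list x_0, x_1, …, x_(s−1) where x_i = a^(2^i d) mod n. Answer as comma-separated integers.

8154, 3039, 218, 1, 1

n − 1 = 15840 = 2^5 · 495, so s = 5 and d = 495.
x_0 = 2322^495 mod 15841 = 8154.
x_1 = 8154^2 mod 15841 = 3039.
x_2 = 3039^2 mod 15841 = 218.
x_3 = 218^2 mod 15841 = 1.
x_4 = 1^2 mod 15841 = 1.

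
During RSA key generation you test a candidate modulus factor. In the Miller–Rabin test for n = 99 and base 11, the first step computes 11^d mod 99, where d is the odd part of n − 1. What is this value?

11

n − 1 = 98 = 2^1 · 49, so s = 1 and d = 49.
11^49 mod 99 = 11.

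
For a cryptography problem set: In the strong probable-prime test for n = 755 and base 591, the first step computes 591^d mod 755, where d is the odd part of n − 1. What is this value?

n − 1 = 754 = 2^1 · 377, so s = 1 and d = 377.
Repeated squaring mod 755: 591^1 ≡ 591, 591^2 ≡ 471, 591^4 ≡ 626, 591^8 ≡ 31, 591^16 ≡ 206, 591^32 ≡ 156, 591^64 ≡ 176, 591^128 ≡ 21, 591^256 ≡ 441.
377 = 256 + 64 + 32 + 16 + 8 + 1, so 591^377 ≡ 441·176·156·206·31·591 ≡ 471 (mod 755).

471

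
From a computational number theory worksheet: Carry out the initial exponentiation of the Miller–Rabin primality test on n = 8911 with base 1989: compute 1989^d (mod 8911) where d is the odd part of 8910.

6364

n − 1 = 8910 = 2^1 · 4455, so s = 1 and d = 4455.
1989^4455 mod 8911 = 6364.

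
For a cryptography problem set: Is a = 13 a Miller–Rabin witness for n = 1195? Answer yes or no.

n − 1 = 1194 = 2^1 · 597, so s = 1 and d = 597.
Repeated squaring mod 1195: 13^1 ≡ 13, 13^2 ≡ 169, 13^4 ≡ 1076, 13^8 ≡ 1016, 13^16 ≡ 971, 13^32 ≡ 1181, 13^64 ≡ 196, 13^128 ≡ 176, 13^256 ≡ 1101, 13^512 ≡ 471.
597 = 512 + 64 + 16 + 4 + 1, so 13^597 ≡ 471·196·971·1076·13 ≡ 548 (mod 1195).
x_0 = 13^597 mod 1195 = 548.
x_0 ∉ {1, 1194} and s = 1, so 13 is a Miller–Rabin witness and 1195 is composite.

yes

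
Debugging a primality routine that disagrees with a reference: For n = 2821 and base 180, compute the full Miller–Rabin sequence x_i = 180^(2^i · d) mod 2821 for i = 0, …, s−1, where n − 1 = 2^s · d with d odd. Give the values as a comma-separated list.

n − 1 = 2820 = 2^2 · 705, so s = 2 and d = 705.
x_0 = 180^705 mod 2821 = 125.
x_1 = 125^2 mod 2821 = 1520.

125, 1520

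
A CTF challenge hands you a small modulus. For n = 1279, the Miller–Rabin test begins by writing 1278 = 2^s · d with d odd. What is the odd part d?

639

Halving: 1278 → 639; 639 is odd.
So 1278 = 2^1 · 639.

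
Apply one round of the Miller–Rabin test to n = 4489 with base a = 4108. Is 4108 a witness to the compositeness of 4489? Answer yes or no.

n − 1 = 4488 = 2^3 · 561, so s = 3 and d = 561.
x_0 = 4108^561 mod 4489 = 4356.
x_0 is neither 1 nor 4488, so continue squaring.
x_1 = 4356^2 mod 4489 = 4222.
x_2 = 4222^2 mod 4489 = 3954.
Reached i = s−1 = 2 without hitting −1: 4108 is a Miller–Rabin witness and 4489 is composite.

yes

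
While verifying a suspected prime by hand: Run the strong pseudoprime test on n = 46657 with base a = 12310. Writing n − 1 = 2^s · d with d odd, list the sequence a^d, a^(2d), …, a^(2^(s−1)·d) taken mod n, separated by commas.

35632, 9140, 23570, 1, 1, 1

n − 1 = 46656 = 2^6 · 729, so s = 6 and d = 729.
x_0 = 12310^729 mod 46657 = 35632.
x_1 = 35632^2 mod 46657 = 9140.
x_2 = 9140^2 mod 46657 = 23570.
x_3 = 23570^2 mod 46657 = 1.
x_4 = 1^2 mod 46657 = 1.
x_5 = 1^2 mod 46657 = 1.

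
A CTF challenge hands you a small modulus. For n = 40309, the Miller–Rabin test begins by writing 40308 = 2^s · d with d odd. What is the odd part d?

10077

Halving: 40308 → 20154 → 10077; 10077 is odd.
So 40308 = 2^2 · 10077.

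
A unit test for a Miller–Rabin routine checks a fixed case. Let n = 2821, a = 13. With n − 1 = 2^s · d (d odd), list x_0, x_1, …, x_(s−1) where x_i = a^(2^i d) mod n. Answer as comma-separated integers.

n − 1 = 2820 = 2^2 · 705, so s = 2 and d = 705.
x_0 = 13^705 mod 2821 = 650.
x_1 = 650^2 mod 2821 = 2171.

650, 2171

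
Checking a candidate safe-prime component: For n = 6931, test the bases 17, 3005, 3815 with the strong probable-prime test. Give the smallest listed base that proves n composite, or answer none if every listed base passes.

n − 1 = 6930 = 2^1 · 3465, so s = 1 and d = 3465.
Base 17: x_0 = 17^3465 mod 6931 = 5469. x_0 ∉ {1, 6930} and s = 1, so 17 is a Miller–Rabin witness and 6931 is composite.
Base 3005: x_0 = 3005^3465 mod 6931 = 2129. x_0 ∉ {1, 6930} and s = 1, so 3005 is a Miller–Rabin witness and 6931 is composite.
Base 3815: x_0 = 3815^3465 mod 6931 = 2466. x_0 ∉ {1, 6930} and s = 1, so 3815 is a Miller–Rabin witness and 6931 is composite.
The smallest witness among the given bases is 17.

17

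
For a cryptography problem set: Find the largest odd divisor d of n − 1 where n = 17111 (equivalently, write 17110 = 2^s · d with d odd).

Halving: 17110 → 8555; 8555 is odd.
So 17110 = 2^1 · 8555.

8555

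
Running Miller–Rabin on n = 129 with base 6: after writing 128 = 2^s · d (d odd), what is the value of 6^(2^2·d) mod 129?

6

n − 1 = 128 = 2^7 · 1, so s = 7 and d = 1.
x_0 = 6^1 mod 129 = 6.
x_1 = 6^2 mod 129 = 36.
x_2 = 36^2 mod 129 = 6.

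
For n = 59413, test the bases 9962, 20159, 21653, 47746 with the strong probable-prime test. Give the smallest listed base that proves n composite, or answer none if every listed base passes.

n − 1 = 59412 = 2^2 · 14853, so s = 2 and d = 14853.
Base 9962: x_0 = 9962^14853 mod 59413 = 25144. x_0 is neither 1 nor 59412, so continue squaring. x_1 = 25144^2 mod 59413 = 7003. Reached i = s−1 = 1 without hitting −1: 9962 is a Miller–Rabin witness and 59413 is composite.
Base 20159: x_0 = 20159^14853 mod 59413 = 6916. x_0 is neither 1 nor 59412, so continue squaring. x_1 = 6916^2 mod 59413 = 3591. Reached i = s−1 = 1 without hitting −1: 20159 is a Miller–Rabin witness and 59413 is composite.
Base 21653: x_0 = 21653^14853 mod 59413 = 2773. x_0 is neither 1 nor 59412, so continue squaring. x_1 = 2773^2 mod 59413 = 25252. Reached i = s−1 = 1 without hitting −1: 21653 is a Miller–Rabin witness and 59413 is composite.
Base 47746: x_0 = 47746^14853 mod 59413 = 7656. x_0 is neither 1 nor 59412, so continue squaring. x_1 = 7656^2 mod 59413 = 33118. Reached i = s−1 = 1 without hitting −1: 47746 is a Miller–Rabin witness and 59413 is composite.
The smallest witness among the given bases is 9962.

9962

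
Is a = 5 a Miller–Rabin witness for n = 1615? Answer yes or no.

n − 1 = 1614 = 2^1 · 807, so s = 1 and d = 807.
Repeated squaring mod 1615: 5^1 ≡ 5, 5^2 ≡ 25, 5^4 ≡ 625, 5^8 ≡ 1410, 5^16 ≡ 35, 5^32 ≡ 1225, 5^64 ≡ 290, 5^128 ≡ 120, 5^256 ≡ 1480, 5^512 ≡ 460.
807 = 512 + 256 + 32 + 4 + 2 + 1, so 5^807 ≡ 460·1480·1225·625·25·5 ≡ 520 (mod 1615).
x_0 = 5^807 mod 1615 = 520.
x_0 ∉ {1, 1614} and s = 1, so 5 is a Miller–Rabin witness and 1615 is composite.

yes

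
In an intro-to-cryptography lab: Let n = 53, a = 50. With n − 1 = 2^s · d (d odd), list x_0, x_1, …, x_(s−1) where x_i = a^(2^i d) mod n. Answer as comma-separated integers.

23, 52

n − 1 = 52 = 2^2 · 13, so s = 2 and d = 13.
x_0 = 50^13 mod 53 = 23.
x_1 = 23^2 mod 53 = 52.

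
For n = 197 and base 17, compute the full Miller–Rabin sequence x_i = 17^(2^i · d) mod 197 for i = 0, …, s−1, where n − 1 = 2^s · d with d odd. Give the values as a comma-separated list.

n − 1 = 196 = 2^2 · 49, so s = 2 and d = 49.
x_0 = 17^49 mod 197 = 14.
x_1 = 14^2 mod 197 = 196.

14, 196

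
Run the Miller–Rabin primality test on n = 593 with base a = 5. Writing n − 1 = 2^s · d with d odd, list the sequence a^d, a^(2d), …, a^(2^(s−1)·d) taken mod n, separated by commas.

471, 59, 516, 592

n − 1 = 592 = 2^4 · 37, so s = 4 and d = 37.
x_0 = 5^37 mod 593 = 471.
x_1 = 471^2 mod 593 = 59.
x_2 = 59^2 mod 593 = 516.
x_3 = 516^2 mod 593 = 592.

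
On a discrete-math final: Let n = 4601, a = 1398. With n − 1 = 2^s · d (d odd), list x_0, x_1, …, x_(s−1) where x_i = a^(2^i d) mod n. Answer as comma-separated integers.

n − 1 = 4600 = 2^3 · 575, so s = 3 and d = 575.
x_0 = 1398^575 mod 4601 = 1957.
x_1 = 1957^2 mod 4601 = 1817.
x_2 = 1817^2 mod 4601 = 2572.

1957, 1817, 2572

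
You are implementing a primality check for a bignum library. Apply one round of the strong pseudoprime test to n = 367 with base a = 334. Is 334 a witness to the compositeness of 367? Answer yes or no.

no

n − 1 = 366 = 2^1 · 183, so s = 1 and d = 183.
By repeated squaring, 334^183 ≡ 366 (mod 367).
x_0 = 334^183 mod 367 = 366.
x_0 = 366 ≡ −1, so 334 is not a witness.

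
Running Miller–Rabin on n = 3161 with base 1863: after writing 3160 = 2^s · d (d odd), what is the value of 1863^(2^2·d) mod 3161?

1466

n − 1 = 3160 = 2^3 · 395, so s = 3 and d = 395.
x_0 = 1863^395 mod 3161 = 604.
x_1 = 604^2 mod 3161 = 1301.
x_2 = 1301^2 mod 3161 = 1466.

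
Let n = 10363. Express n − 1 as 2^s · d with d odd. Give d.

5181

Halving: 10362 → 5181; 5181 is odd.
So 10362 = 2^1 · 5181.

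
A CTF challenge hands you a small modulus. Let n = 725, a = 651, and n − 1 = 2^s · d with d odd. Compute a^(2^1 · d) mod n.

n − 1 = 724 = 2^2 · 181, so s = 2 and d = 181.
Repeated squaring mod 725: 651^1 ≡ 651, 651^2 ≡ 401, 651^4 ≡ 576, 651^8 ≡ 451, 651^16 ≡ 401, 651^32 ≡ 576, 651^64 ≡ 451, 651^128 ≡ 401.
181 = 128 + 32 + 16 + 4 + 1, so 651^181 ≡ 401·576·401·576·651 ≡ 676 (mod 725).
x_0 = 676.
x_1 = 676^2 mod 725 = 226.

226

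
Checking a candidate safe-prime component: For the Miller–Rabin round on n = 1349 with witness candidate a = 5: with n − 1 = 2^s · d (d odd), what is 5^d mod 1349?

948

n − 1 = 1348 = 2^2 · 337, so s = 2 and d = 337.
5^337 mod 1349 = 948.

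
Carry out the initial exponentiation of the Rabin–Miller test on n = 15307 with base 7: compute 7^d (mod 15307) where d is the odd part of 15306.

n − 1 = 15306 = 2^1 · 7653, so s = 1 and d = 7653.
Repeated squaring mod 15307: 7^1 ≡ 7, 7^2 ≡ 49, 7^4 ≡ 2401, 7^8 ≡ 9369, 7^16 ≡ 7823, 7^32 ≡ 1943, 7^64 ≡ 9727, 7^128 ≡ 1962, 7^256 ≡ 7387, 7^512 ≡ 13621, 7^1024 ≡ 10801, 7^2048 ≡ 6954, 7^4096 ≡ 3303.
7653 = 4096 + 2048 + 1024 + 256 + 128 + 64 + 32 + 4 + 1, so 7^7653 ≡ 3303·6954·10801·7387·1962·9727·1943·2401·7 ≡ 1 (mod 15307).

1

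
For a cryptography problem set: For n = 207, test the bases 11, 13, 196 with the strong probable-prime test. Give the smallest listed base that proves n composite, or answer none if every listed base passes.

n − 1 = 206 = 2^1 · 103, so s = 1 and d = 103.
Base 11: x_0 = 11^103 mod 207 = 56. x_0 ∉ {1, 206} and s = 1, so 11 is a Miller–Rabin witness and 207 is composite.
Base 13: x_0 = 13^103 mod 207 = 202. x_0 ∉ {1, 206} and s = 1, so 13 is a Miller–Rabin witness and 207 is composite.
Base 196: x_0 = 196^103 mod 207 = 151. x_0 ∉ {1, 206} and s = 1, so 196 is a Miller–Rabin witness and 207 is composite.
The smallest witness among the given bases is 11.

11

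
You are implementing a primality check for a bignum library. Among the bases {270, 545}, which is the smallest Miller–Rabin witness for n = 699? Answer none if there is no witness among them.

n − 1 = 698 = 2^1 · 349, so s = 1 and d = 349.
Base 270: x_0 = 270^349 mod 699 = 270. x_0 ∉ {1, 698} and s = 1, so 270 is a Miller–Rabin witness and 699 is composite.
Base 545: x_0 = 545^349 mod 699 = 620. x_0 ∉ {1, 698} and s = 1, so 545 is a Miller–Rabin witness and 699 is composite.
The smallest witness among the given bases is 270.

270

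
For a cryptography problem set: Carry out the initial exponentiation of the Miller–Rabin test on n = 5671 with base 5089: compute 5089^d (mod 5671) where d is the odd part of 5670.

n − 1 = 5670 = 2^1 · 2835, so s = 1 and d = 2835.
5089^2835 mod 5671 = 3234.

3234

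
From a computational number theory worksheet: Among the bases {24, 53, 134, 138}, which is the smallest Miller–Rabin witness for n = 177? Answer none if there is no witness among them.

n − 1 = 176 = 2^4 · 11, so s = 4 and d = 11.
Base 24: x_0 = 24^11 mod 177 = 126. x_0 is neither 1 nor 176, so continue squaring. x_1 = 126^2 mod 177 = 123. x_2 = 123^2 mod 177 = 84. x_3 = 84^2 mod 177 = 153. Reached i = s−1 = 3 without hitting −1: 24 is a Miller–Rabin witness and 177 is composite.
Base 53: x_0 = 53^11 mod 177 = 80. x_0 is neither 1 nor 176, so continue squaring. x_1 = 80^2 mod 177 = 28. x_2 = 28^2 mod 177 = 76. x_3 = 76^2 mod 177 = 112. Reached i = s−1 = 3 without hitting −1: 53 is a Miller–Rabin witness and 177 is composite.
Base 134: x_0 = 134^11 mod 177 = 95. x_0 is neither 1 nor 176, so continue squaring. x_1 = 95^2 mod 177 = 175. x_2 = 175^2 mod 177 = 4. x_3 = 4^2 mod 177 = 16. Reached i = s−1 = 3 without hitting −1: 134 is a Miller–Rabin witness and 177 is composite.
Base 138: x_0 = 138^11 mod 177 = 57. x_0 is neither 1 nor 176, so continue squaring. x_1 = 57^2 mod 177 = 63. x_2 = 63^2 mod 177 = 75. x_3 = 75^2 mod 177 = 138. Reached i = s−1 = 3 without hitting −1: 138 is a Miller–Rabin witness and 177 is composite.
The smallest witness among the given bases is 24.

24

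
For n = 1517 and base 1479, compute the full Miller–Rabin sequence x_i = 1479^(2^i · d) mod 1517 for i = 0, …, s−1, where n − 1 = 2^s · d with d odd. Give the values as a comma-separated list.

n − 1 = 1516 = 2^2 · 379, so s = 2 and d = 379.
x_0 = 1479^379 mod 1517 = 1257.
x_1 = 1257^2 mod 1517 = 852.

1257, 852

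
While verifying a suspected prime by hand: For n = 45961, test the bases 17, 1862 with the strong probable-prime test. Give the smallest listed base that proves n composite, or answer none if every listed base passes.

17

n − 1 = 45960 = 2^3 · 5745, so s = 3 and d = 5745.
Base 17: x_0 = 17^5745 mod 45961 = 29575. x_0 is neither 1 nor 45960, so continue squaring. x_1 = 29575^2 mod 45961 = 42795. x_2 = 42795^2 mod 45961 = 4058. Reached i = s−1 = 2 without hitting −1: 17 is a Miller–Rabin witness and 45961 is composite.
Base 1862: x_0 = 1862^5745 mod 45961 = 24491. x_0 is neither 1 nor 45960, so continue squaring. x_1 = 24491^2 mod 45961 = 18031. x_2 = 18031^2 mod 45961 = 34808. Reached i = s−1 = 2 without hitting −1: 1862 is a Miller–Rabin witness and 45961 is composite.
The smallest witness among the given bases is 17.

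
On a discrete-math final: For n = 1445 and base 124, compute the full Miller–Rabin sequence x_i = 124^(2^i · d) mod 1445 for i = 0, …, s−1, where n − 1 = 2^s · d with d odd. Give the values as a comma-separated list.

1134, 1351

n − 1 = 1444 = 2^2 · 361, so s = 2 and d = 361.
x_0 = 124^361 mod 1445 = 1134.
x_1 = 1134^2 mod 1445 = 1351.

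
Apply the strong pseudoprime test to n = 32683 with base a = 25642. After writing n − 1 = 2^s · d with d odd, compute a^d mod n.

n − 1 = 32682 = 2^1 · 16341, so s = 1 and d = 16341.
Repeated squaring mod 32683: 25642^1 ≡ 25642, 25642^2 ≡ 28253, 25642^4 ≡ 15100, 25642^8 ≡ 13392, 25642^16 ≡ 14043, 25642^32 ≡ 29310, 25642^64 ≡ 3445, 25642^128 ≡ 4096, 25642^256 ≡ 10837, 25642^512 ≡ 10550, 25642^1024 ≡ 16885, 25642^2048 ≡ 9416, 25642^4096 ≡ 24760, 25642^8192 ≡ 22569.
16341 = 8192 + 4096 + 2048 + 1024 + 512 + 256 + 128 + 64 + 16 + 4 + 1, so 25642^16341 ≡ 22569·24760·9416·16885·10550·10837·4096·3445·14043·15100·25642 ≡ 21995 (mod 32683).

21995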